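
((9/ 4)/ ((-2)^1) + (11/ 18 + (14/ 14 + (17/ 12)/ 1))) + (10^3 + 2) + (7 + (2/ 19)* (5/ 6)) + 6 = 1391243/ 1368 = 1016.99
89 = 89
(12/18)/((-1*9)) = -2/27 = -0.07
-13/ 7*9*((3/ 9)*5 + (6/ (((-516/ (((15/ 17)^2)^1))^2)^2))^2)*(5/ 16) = -9085627801269467424448982322617934167025/ 1043682373068902924654046845431596187648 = -8.71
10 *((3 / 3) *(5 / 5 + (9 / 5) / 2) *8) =152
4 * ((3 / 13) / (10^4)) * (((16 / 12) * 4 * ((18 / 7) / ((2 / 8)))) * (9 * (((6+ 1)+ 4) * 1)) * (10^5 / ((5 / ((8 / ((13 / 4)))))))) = 29196288 / 1183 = 24679.87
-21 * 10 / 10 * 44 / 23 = -924 / 23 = -40.17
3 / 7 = 0.43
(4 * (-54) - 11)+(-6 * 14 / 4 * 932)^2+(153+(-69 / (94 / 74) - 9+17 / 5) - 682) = 90019656499 / 235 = 383062368.08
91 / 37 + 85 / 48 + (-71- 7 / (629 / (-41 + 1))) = -2002471 / 30192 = -66.32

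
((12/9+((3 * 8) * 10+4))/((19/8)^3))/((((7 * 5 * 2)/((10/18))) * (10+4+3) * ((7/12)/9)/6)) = 4521984/5713547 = 0.79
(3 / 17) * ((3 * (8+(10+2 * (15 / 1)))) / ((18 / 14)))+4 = 404 / 17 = 23.76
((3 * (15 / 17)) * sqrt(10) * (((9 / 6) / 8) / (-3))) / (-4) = 45 * sqrt(10) / 1088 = 0.13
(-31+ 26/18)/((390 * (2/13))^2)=-133/16200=-0.01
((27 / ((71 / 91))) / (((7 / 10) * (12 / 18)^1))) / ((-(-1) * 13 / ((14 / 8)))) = 2835 / 284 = 9.98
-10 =-10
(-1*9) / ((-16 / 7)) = 63 / 16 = 3.94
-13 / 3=-4.33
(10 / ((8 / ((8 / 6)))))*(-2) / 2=-5 / 3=-1.67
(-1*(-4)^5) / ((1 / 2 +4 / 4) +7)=120.47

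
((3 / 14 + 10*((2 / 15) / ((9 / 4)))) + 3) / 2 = 1439 / 756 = 1.90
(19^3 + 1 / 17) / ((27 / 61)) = 790316 / 51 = 15496.39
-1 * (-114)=114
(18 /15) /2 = 3 /5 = 0.60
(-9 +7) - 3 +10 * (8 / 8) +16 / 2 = 13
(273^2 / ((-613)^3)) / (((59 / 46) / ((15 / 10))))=-5142501 / 13590437423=-0.00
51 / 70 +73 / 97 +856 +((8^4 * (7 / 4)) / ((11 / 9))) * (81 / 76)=10087098793 / 1419110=7108.05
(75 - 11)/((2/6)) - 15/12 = 763/4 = 190.75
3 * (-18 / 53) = -54 / 53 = -1.02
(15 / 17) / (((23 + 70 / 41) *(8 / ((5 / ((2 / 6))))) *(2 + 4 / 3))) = 5535 / 275536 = 0.02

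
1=1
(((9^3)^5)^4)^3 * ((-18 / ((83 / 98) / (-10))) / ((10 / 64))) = 655134173360068951100330777507147829456655374532831758224377176317433717667818074282263822203223320569850433883135783616056827677608754864649901080407066679112216018572248996096 / 83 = 7893182811567095796389527000000000000000000000000000000000000000000000000000000000000000000000000000000000000000000000000000000000000000000000000000000000000000000000000000000.00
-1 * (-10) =10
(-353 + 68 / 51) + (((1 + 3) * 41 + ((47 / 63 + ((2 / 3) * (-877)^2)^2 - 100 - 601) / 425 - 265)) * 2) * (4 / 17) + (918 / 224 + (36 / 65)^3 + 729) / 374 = 170791899260910719137 / 586678092000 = 291116886.06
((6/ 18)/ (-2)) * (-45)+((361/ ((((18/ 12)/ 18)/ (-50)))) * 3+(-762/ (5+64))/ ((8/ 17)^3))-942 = -650840.47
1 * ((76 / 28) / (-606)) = -19 / 4242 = -0.00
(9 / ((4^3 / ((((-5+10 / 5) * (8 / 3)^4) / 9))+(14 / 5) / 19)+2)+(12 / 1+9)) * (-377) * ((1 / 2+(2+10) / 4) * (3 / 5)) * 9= -3702519639 / 33430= -110754.40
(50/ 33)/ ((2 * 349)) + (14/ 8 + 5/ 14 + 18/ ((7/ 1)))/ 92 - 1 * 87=-2579524777/ 29667792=-86.95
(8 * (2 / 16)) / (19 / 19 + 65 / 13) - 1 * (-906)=5437 / 6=906.17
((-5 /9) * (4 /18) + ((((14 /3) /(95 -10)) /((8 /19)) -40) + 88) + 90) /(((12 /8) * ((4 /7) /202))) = 2687102677 /82620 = 32523.63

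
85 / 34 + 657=659.50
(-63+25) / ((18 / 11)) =-209 / 9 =-23.22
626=626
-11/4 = -2.75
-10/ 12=-5/ 6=-0.83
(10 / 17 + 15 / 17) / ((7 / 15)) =375 / 119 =3.15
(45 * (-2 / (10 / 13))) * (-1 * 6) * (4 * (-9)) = -25272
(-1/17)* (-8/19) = 8/323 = 0.02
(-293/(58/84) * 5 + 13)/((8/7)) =-428071/232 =-1845.13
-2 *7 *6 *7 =-588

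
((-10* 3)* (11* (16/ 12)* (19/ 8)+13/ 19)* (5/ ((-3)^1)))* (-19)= -101225/ 3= -33741.67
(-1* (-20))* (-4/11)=-80/11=-7.27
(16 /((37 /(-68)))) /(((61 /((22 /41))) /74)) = -47872 /2501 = -19.14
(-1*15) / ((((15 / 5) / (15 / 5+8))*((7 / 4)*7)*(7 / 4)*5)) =-176 / 343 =-0.51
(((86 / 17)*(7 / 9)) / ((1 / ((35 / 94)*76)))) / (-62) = -1.80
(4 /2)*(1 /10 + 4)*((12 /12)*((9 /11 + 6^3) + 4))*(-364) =-36250396 /55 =-659098.11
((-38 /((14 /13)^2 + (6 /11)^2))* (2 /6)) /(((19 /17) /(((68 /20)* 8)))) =-11819522 /55875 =-211.54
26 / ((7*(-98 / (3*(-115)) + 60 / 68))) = 152490 / 47887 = 3.18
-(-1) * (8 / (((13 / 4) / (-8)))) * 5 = -1280 / 13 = -98.46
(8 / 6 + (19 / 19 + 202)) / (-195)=-613 / 585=-1.05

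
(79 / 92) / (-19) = -79 / 1748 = -0.05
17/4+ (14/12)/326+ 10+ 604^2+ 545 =178668499/489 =365375.25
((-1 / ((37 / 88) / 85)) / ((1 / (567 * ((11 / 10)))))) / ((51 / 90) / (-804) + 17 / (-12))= 6619203360 / 74407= 88959.42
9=9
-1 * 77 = -77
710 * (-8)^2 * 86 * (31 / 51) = 121143040 / 51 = 2375353.73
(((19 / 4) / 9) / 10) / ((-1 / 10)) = -0.53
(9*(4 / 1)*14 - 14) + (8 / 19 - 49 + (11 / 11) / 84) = 704527 / 1596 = 441.43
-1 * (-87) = 87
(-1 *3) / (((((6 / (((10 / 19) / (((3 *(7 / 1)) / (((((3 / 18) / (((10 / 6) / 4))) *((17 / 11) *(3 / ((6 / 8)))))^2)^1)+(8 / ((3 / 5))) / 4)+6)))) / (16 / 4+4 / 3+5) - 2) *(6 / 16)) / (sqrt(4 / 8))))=-11467520 *sqrt(2) / 34648631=-0.47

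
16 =16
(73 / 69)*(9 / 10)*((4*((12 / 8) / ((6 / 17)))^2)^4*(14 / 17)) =629049185709 / 29440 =21367159.84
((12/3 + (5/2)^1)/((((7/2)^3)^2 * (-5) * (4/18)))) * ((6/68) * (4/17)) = -11232/170002805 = -0.00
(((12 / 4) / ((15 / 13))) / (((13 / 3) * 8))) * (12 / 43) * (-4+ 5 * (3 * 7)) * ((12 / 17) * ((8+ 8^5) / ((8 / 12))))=15772968 / 215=73362.64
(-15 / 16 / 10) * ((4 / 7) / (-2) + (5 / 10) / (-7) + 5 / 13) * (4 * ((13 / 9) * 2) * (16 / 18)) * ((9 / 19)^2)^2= -1215 / 912247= -0.00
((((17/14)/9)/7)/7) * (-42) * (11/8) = -187/1176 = -0.16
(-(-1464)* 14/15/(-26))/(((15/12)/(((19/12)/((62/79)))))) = -2563708/30225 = -84.82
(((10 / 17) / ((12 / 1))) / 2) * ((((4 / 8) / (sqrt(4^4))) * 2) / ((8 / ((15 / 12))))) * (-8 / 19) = -25 / 248064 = -0.00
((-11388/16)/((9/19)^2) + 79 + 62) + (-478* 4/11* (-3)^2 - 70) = -4665.48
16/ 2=8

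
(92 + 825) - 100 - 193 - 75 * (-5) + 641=1640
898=898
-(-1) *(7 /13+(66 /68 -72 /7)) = -27155 /3094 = -8.78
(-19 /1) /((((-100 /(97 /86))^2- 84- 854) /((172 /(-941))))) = 15374306 /30645715439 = 0.00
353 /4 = 88.25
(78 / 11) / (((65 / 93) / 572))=29016 / 5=5803.20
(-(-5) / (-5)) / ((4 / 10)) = -5 / 2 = -2.50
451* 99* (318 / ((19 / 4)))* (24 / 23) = 1363044672 / 437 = 3119095.36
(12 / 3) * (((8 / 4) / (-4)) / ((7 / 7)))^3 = -1 / 2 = -0.50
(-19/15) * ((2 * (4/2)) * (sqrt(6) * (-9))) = 228 * sqrt(6)/5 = 111.70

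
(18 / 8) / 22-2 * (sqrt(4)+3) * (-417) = 366969 / 88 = 4170.10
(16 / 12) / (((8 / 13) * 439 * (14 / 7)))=13 / 5268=0.00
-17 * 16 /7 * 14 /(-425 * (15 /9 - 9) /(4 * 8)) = -1536 /275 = -5.59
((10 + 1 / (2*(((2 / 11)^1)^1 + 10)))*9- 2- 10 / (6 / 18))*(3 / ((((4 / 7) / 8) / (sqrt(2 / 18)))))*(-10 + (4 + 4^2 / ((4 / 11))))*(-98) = -12187721 / 4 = -3046930.25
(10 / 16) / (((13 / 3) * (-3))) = -5 / 104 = -0.05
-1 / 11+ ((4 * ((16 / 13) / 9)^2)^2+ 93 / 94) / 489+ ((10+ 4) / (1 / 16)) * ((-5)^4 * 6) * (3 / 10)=23876641159248131681 / 94748609444346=251999.91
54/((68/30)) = 405/17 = 23.82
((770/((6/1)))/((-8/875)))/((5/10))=-336875/12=-28072.92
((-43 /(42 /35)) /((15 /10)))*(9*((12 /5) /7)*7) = -516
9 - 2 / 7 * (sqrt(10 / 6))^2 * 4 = 149 / 21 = 7.10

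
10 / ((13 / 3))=30 / 13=2.31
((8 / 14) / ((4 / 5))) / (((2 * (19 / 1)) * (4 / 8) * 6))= 5 / 798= 0.01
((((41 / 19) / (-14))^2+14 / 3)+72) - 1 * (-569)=137059415 / 212268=645.69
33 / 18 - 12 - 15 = -151 / 6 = -25.17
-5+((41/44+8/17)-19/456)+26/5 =35023/22440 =1.56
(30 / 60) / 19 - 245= -9309 / 38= -244.97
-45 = -45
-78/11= -7.09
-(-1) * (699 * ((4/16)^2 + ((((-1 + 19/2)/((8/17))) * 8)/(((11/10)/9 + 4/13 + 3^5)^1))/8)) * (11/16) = 65.69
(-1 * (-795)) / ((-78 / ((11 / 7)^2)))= -32065 / 1274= -25.17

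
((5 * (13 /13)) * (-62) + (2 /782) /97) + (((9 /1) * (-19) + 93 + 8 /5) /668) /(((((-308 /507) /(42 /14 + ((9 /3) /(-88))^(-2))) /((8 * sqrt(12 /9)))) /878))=1318136.19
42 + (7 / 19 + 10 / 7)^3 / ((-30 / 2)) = 1468509391 / 35289555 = 41.61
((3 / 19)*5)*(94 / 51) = 470 / 323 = 1.46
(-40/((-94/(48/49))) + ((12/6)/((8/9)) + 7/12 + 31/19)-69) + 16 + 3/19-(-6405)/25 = 208.24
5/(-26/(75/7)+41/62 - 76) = -0.06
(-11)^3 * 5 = -6655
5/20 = 1/4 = 0.25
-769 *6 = -4614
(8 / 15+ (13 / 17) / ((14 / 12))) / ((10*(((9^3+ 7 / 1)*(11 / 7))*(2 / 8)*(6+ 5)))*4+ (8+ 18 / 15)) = 1061 / 113554611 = 0.00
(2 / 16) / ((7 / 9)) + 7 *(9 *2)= 7065 / 56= 126.16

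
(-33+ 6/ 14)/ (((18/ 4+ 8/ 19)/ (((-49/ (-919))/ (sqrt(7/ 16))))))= -34656*sqrt(7)/ 171853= -0.53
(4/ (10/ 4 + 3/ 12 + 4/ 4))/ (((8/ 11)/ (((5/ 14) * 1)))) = 11/ 21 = 0.52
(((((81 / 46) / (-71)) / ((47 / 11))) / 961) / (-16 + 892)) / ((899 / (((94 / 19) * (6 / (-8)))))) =891 / 31308748492304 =0.00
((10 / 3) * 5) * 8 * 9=1200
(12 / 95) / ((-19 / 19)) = -12 / 95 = -0.13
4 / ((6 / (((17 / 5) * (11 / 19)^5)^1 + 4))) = 34839898 / 12380495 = 2.81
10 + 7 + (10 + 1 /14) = 379 /14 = 27.07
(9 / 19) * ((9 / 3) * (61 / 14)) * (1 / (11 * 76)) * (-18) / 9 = -1647 / 111188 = -0.01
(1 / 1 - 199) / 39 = -66 / 13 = -5.08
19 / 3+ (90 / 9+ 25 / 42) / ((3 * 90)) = 14453 / 2268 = 6.37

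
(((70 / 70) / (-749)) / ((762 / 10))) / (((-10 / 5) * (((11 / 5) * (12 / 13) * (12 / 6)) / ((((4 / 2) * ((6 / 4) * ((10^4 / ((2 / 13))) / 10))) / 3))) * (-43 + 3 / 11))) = -0.00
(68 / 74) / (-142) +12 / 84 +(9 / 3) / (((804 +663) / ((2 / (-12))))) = 7340083 / 53953326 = 0.14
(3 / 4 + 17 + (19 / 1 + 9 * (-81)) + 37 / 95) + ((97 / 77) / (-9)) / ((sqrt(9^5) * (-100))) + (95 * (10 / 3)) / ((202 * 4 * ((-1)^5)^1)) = -22370669147947 / 32315768100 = -692.25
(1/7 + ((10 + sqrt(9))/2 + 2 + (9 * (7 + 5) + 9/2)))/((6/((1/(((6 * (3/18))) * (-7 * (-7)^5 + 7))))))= 53/308847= 0.00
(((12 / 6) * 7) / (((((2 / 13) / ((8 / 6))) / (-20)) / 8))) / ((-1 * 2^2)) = 14560 / 3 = 4853.33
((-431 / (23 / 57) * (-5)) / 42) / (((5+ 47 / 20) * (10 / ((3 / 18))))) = 40945 / 142002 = 0.29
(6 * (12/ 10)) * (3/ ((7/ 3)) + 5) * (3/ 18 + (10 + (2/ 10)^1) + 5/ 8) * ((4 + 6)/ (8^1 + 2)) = 497.45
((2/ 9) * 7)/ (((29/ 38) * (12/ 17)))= 2261/ 783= 2.89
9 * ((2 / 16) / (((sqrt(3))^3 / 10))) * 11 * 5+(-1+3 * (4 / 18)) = -1 / 3+275 * sqrt(3) / 4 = 118.75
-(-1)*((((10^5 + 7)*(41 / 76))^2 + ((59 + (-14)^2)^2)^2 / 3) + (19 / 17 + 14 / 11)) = 4666238183474875 / 1080112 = 4320142895.81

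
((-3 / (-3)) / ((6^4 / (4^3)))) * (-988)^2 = 3904576 / 81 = 48204.64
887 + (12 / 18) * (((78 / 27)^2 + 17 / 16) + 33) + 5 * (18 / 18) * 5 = 1827889 / 1944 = 940.27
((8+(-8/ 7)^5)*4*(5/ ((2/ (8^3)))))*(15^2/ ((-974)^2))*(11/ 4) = 80536896000/ 3986099383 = 20.20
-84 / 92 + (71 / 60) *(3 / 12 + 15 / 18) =6109 / 16560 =0.37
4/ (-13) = -4/ 13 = -0.31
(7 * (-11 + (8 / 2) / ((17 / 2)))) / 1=-1253 / 17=-73.71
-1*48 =-48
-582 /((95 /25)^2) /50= -291 /361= -0.81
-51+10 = -41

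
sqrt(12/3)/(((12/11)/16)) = 88/3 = 29.33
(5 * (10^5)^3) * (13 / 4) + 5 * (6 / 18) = 48750000000000005 / 3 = 16250000000000001.67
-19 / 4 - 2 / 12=-59 / 12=-4.92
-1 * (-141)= 141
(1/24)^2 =1/576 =0.00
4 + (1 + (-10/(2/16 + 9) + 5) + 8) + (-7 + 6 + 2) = 1307/73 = 17.90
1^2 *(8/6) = 4/3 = 1.33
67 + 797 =864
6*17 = 102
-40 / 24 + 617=1846 / 3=615.33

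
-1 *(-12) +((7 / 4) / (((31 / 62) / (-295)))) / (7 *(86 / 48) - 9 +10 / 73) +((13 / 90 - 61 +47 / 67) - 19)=-2703548011 / 7772670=-347.83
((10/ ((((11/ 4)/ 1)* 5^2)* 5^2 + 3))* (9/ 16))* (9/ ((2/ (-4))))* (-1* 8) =3240/ 6887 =0.47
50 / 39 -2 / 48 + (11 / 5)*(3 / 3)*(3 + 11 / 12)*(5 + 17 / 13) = 6671 / 120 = 55.59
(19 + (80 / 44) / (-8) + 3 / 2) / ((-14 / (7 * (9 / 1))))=-2007 / 22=-91.23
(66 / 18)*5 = 55 / 3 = 18.33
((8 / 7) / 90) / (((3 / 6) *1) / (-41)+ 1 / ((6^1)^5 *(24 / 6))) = -566784 / 542885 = -1.04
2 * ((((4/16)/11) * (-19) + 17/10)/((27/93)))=961/110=8.74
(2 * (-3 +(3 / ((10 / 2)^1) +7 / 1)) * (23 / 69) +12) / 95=226 / 1425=0.16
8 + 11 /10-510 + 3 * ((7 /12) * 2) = -2487 /5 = -497.40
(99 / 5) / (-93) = -33 / 155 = -0.21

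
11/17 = 0.65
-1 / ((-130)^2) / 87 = -1 / 1470300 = -0.00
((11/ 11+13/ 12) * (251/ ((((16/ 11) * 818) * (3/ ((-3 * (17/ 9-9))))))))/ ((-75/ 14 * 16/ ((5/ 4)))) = -96635/ 2120256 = -0.05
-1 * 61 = -61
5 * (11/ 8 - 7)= -28.12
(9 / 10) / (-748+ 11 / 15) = -27 / 22418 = -0.00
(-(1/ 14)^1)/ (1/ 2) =-1/ 7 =-0.14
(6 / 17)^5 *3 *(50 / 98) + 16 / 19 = 1124248688 / 1321886867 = 0.85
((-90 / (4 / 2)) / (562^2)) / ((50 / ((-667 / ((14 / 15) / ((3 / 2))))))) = 54027 / 17687264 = 0.00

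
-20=-20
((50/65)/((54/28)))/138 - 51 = -1235099/24219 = -51.00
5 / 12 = 0.42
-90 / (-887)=90 / 887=0.10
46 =46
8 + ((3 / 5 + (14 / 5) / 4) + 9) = 183 / 10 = 18.30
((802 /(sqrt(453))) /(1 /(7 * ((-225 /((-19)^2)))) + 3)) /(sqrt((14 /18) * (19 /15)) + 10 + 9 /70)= -928415250 * sqrt(100415) /2214456264827 + 141052802625 * sqrt(453) /2214456264827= 1.22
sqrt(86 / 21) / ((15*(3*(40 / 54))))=0.06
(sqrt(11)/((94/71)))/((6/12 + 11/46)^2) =37559 * sqrt(11)/27166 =4.59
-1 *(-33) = 33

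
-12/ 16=-3/ 4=-0.75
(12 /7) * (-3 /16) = -9 /28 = -0.32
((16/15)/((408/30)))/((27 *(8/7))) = 7/2754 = 0.00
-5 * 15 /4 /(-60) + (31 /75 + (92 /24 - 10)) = -6529 /1200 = -5.44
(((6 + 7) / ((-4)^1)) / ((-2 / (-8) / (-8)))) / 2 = 52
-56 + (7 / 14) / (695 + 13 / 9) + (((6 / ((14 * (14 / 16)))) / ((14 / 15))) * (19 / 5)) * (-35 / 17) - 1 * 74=-1400389063 / 10442488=-134.10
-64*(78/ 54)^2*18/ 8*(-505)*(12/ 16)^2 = 85345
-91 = -91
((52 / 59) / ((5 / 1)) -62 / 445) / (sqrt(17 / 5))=194 * sqrt(85) / 89267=0.02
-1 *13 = -13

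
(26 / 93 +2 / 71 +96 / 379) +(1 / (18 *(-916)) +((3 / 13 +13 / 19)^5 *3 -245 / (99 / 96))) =-235.09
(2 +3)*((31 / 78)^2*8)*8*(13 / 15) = 15376 / 351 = 43.81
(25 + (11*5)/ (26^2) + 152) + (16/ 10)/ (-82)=24537231/ 138580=177.06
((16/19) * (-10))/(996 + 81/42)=-2240/265449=-0.01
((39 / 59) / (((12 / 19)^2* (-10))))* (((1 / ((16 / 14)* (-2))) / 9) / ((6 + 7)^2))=2527 / 53015040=0.00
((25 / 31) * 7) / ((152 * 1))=175 / 4712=0.04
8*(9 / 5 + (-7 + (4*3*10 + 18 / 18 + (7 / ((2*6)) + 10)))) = 1011.07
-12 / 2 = -6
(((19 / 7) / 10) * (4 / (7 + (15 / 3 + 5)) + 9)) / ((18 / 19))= 56677 / 21420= 2.65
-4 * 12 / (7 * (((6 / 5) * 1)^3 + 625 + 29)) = -1000 / 95627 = -0.01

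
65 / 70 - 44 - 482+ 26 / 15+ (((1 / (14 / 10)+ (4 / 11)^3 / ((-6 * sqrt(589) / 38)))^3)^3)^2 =-15003336894118279723715036923469473802726437709519497318445227556807271639774438826475273622312641 / 28668670177263025547800895360434820470495941997602193845053159059114280444364735739868409982710 - 352724637051849604641018663924729909817677708385183220793739027670491059507299328640 * sqrt(589) / 11396400119758396856324319686608239208494206924658705848350947117421471879107778191147369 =-523.34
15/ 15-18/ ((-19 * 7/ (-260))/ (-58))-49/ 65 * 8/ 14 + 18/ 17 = 300180467/ 146965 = 2042.53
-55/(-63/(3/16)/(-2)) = -55/168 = -0.33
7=7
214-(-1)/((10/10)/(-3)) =211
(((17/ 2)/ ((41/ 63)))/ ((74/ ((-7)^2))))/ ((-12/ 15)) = -262395/ 24272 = -10.81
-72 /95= -0.76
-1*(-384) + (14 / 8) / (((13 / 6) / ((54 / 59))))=384.74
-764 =-764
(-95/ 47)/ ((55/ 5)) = -95/ 517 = -0.18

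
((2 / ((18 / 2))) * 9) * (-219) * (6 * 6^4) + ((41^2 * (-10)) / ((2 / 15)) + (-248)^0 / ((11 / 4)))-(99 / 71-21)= -2758447507 / 781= -3531943.03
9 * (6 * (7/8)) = 47.25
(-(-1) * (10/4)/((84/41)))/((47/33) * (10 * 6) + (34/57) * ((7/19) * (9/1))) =814055/58328592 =0.01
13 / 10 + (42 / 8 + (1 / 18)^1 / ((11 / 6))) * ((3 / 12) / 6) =24077 / 15840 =1.52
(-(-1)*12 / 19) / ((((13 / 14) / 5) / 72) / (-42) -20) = -2540160 / 80438647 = -0.03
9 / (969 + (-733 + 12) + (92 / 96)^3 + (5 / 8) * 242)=124416 / 5531399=0.02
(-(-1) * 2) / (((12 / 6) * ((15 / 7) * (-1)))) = -7 / 15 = -0.47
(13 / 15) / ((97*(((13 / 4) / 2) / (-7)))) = -56 / 1455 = -0.04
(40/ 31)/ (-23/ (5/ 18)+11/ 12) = -2400/ 152303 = -0.02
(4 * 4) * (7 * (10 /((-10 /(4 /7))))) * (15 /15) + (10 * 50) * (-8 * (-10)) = 39936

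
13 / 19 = 0.68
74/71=1.04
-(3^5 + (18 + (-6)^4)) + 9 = -1548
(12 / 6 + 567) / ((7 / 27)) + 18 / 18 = 15370 / 7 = 2195.71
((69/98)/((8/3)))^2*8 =42849/76832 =0.56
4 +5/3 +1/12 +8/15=377/60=6.28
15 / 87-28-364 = -11363 / 29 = -391.83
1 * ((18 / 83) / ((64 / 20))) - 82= -81.93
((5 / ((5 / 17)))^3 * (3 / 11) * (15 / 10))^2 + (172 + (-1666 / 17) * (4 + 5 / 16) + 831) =3910847981 / 968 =4040132.21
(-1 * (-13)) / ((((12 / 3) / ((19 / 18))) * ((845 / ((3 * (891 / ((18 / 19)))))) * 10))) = 11913 / 10400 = 1.15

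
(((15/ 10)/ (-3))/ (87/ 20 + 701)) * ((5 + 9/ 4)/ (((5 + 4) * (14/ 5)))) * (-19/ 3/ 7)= 13775/ 74654244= 0.00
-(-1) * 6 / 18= 1 / 3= 0.33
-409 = -409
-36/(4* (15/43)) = -129/5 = -25.80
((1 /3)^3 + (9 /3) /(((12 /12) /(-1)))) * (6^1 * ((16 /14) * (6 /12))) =-10.16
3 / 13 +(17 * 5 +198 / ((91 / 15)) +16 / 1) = 12182 / 91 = 133.87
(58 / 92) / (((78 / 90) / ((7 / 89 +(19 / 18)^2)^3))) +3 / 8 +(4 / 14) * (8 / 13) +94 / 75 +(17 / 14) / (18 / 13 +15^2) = 277535771117821024079 / 91169490226098211200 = 3.04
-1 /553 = -0.00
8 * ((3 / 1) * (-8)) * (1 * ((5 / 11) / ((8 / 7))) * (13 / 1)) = -10920 / 11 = -992.73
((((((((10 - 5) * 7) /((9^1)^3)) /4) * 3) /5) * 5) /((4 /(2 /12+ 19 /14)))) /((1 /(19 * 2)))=380 /729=0.52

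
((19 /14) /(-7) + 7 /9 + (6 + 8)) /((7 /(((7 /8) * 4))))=12863 /1764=7.29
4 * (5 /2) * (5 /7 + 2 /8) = 135 /14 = 9.64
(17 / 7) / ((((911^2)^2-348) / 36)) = 612 / 4821382061251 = 0.00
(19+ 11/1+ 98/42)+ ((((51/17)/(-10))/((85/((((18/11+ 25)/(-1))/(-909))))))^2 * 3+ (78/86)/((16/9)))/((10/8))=6277730124450551/191736338337500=32.74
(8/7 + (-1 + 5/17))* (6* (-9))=-2808/119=-23.60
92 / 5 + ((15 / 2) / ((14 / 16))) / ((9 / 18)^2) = 1844 / 35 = 52.69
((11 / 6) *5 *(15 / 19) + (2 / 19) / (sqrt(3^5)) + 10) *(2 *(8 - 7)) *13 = 52 *sqrt(3) / 513 + 8515 / 19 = 448.33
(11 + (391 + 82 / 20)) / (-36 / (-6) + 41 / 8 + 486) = 16244 / 19885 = 0.82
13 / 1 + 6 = 19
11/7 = 1.57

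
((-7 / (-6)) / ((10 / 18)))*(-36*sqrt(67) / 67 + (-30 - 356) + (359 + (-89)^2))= 82887 / 5 - 378*sqrt(67) / 335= 16568.16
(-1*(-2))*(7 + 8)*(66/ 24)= 165/ 2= 82.50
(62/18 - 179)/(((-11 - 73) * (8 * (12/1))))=395/18144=0.02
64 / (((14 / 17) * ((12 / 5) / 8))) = 5440 / 21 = 259.05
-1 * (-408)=408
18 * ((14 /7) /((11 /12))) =432 /11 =39.27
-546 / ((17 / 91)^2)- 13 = -4525183 / 289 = -15658.07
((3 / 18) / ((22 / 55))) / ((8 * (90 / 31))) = 0.02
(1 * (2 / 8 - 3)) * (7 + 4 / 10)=-407 / 20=-20.35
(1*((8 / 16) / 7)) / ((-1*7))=-1 / 98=-0.01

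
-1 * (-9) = 9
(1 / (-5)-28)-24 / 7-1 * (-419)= 13558 / 35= 387.37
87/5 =17.40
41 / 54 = 0.76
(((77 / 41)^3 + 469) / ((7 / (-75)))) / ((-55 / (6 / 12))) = 35121945 / 758131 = 46.33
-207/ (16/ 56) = -1449/ 2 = -724.50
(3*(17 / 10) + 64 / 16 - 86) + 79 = 21 / 10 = 2.10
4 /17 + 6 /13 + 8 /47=9006 /10387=0.87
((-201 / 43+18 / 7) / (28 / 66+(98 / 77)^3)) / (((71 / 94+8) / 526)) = -62486560818 / 1229449249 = -50.82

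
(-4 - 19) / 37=-23 / 37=-0.62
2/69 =0.03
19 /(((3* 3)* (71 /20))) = 380 /639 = 0.59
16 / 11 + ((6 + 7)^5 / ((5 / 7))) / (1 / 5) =28589577 / 11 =2599052.45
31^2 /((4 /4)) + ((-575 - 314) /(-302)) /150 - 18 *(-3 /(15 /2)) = 43860349 /45300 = 968.22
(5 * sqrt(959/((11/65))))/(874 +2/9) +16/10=45 * sqrt(685685)/86548 +8/5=2.03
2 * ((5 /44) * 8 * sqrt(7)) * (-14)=-280 * sqrt(7) /11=-67.35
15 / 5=3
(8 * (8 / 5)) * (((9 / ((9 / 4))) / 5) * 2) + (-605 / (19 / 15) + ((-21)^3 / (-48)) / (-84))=-13967233 / 30400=-459.45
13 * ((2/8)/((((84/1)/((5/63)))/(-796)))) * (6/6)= -12935/5292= -2.44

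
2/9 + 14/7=20/9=2.22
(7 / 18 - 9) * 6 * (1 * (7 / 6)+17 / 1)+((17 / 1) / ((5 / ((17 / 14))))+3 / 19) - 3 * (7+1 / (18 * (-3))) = -11434571 / 11970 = -955.27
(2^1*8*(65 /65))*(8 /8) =16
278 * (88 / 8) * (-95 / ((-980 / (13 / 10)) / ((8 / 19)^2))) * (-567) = -25760592 / 665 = -38737.73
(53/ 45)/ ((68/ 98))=2597/ 1530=1.70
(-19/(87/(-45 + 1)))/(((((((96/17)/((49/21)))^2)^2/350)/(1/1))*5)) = 1466905632115/74816815104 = 19.61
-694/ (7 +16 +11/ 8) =-5552/ 195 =-28.47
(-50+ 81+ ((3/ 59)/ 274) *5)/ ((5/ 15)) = 1503483/ 16166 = 93.00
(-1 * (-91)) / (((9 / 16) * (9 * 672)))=13 / 486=0.03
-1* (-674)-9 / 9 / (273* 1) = 184001 / 273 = 674.00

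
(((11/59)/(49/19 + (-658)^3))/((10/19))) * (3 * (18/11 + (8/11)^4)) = -0.00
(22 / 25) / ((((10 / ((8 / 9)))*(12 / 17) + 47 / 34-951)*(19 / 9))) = -6732 / 15208075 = -0.00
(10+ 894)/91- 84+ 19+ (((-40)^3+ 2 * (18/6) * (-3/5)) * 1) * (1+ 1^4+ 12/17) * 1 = -1340021283/7735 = -173241.28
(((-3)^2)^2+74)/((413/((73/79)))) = 11315/32627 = 0.35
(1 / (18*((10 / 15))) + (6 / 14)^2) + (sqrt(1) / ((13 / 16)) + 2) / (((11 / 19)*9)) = 74587 / 84084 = 0.89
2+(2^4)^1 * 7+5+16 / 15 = 1801 / 15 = 120.07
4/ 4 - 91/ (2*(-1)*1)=46.50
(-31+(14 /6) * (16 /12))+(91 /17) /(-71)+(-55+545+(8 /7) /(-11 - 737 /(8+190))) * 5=9759658682 /4030173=2421.65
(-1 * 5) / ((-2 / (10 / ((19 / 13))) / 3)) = 51.32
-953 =-953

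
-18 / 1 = -18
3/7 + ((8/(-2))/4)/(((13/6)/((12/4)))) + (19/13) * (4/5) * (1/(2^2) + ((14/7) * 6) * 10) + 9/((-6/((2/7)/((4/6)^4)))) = 1000813/7280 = 137.47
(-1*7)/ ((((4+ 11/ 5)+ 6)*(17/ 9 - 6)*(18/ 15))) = 525/ 4514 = 0.12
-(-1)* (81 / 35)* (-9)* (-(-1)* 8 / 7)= -5832 / 245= -23.80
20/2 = 10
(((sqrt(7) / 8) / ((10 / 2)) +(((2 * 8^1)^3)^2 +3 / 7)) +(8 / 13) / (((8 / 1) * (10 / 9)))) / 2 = sqrt(7) / 80 +15267267013 / 1820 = 8388608.28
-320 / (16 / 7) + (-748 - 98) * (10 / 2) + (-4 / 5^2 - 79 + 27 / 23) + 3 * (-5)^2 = -2514467 / 575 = -4372.99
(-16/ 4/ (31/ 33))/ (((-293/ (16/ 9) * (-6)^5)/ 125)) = -2750/ 6621507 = -0.00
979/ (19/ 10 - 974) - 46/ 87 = -1298896/ 845727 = -1.54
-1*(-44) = 44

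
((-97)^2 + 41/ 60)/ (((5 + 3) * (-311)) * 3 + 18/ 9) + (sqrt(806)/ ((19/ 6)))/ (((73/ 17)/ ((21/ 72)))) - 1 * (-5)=119 * sqrt(806)/ 5548 + 1674019/ 447720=4.35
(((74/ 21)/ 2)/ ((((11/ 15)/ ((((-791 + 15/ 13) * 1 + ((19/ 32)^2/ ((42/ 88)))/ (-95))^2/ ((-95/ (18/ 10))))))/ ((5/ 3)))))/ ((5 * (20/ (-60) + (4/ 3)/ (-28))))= 2818645921758787213/ 113425055744000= 24850.29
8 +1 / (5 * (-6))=239 / 30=7.97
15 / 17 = 0.88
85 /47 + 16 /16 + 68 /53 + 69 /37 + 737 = 68476062 /92167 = 742.96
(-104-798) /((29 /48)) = -43296 /29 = -1492.97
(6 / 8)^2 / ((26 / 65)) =45 / 32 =1.41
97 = 97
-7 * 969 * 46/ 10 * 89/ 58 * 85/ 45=-78680539/ 870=-90437.40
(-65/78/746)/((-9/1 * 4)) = 5/161136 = 0.00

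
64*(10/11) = 640/11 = 58.18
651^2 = 423801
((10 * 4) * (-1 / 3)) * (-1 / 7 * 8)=320 / 21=15.24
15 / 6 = 5 / 2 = 2.50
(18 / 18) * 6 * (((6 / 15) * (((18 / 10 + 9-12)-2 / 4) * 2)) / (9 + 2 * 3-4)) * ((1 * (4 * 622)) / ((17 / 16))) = -1737.08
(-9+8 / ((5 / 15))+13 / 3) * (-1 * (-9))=174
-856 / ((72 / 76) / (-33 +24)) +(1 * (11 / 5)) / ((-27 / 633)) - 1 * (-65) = 366544 / 45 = 8145.42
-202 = -202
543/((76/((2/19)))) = 543/722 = 0.75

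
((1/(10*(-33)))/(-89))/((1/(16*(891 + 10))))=7208/14685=0.49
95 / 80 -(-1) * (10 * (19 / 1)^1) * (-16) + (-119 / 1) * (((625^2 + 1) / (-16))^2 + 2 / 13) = -59013671391567 / 832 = -70929893499.48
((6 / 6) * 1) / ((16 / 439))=439 / 16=27.44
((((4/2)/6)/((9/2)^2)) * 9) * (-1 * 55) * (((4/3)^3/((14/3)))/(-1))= 7040/1701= 4.14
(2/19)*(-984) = -1968/19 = -103.58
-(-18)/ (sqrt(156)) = 3 * sqrt(39)/ 13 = 1.44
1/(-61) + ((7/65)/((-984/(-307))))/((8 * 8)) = -3962351/249699840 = -0.02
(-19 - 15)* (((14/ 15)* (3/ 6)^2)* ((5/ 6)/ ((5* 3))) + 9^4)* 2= -60230099/ 135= -446148.88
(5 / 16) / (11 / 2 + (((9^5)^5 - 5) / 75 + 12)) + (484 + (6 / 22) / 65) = 3975006901033689318848818781077 / 8212752979194793615546606360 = 484.00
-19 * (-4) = 76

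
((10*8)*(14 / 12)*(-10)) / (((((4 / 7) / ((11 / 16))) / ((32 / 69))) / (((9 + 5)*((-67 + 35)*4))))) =193177600 / 207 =933225.12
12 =12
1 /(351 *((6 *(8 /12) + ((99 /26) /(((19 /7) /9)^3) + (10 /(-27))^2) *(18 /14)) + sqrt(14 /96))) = 21281401517576088 /1364326689170280666055 - 9709705287828 *sqrt(21) /1364326689170280666055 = 0.00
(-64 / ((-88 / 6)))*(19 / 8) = 114 / 11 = 10.36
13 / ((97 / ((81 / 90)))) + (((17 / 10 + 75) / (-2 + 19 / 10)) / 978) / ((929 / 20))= 45710977 / 440652570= 0.10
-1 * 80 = -80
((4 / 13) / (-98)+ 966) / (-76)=-153835 / 12103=-12.71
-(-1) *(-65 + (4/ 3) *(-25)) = -295/ 3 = -98.33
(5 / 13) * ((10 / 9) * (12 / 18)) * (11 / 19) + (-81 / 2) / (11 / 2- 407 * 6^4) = 1160966489 / 7035348177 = 0.17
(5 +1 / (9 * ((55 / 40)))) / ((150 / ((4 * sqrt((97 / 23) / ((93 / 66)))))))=1006 * sqrt(1521542) / 5294025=0.23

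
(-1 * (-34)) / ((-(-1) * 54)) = 17 / 27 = 0.63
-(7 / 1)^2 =-49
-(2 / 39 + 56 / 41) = -2266 / 1599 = -1.42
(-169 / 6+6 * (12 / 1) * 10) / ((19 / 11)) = 45661 / 114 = 400.54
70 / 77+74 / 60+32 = 34.14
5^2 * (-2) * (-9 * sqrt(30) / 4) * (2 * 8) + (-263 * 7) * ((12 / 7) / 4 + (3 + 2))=-9994 + 1800 * sqrt(30)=-134.99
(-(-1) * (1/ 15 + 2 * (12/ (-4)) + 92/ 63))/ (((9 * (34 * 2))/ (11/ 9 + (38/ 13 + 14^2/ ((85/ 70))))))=-463973837/ 383439420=-1.21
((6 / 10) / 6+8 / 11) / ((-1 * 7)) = -13 / 110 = -0.12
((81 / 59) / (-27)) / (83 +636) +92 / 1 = 3902729 / 42421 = 92.00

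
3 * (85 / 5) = 51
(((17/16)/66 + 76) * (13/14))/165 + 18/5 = 1965049/487872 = 4.03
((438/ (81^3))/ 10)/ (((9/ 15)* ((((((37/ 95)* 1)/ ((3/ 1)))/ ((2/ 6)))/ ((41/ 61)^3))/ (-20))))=-9559342700/ 4463199355977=-0.00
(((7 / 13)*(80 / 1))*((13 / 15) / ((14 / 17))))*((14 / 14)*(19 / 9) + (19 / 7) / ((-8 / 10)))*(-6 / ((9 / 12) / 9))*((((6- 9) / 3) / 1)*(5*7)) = -439280 / 3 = -146426.67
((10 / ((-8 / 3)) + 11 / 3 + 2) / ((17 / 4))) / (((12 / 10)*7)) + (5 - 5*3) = -9.95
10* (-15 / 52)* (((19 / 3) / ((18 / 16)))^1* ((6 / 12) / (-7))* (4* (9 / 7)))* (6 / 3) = 11.93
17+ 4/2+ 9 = 28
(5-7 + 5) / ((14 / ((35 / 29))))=15 / 58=0.26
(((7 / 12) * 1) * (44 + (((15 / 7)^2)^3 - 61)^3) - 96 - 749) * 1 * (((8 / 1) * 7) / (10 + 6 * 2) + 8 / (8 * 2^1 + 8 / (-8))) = 9213347967581392147864 / 115152104423667465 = 80010.24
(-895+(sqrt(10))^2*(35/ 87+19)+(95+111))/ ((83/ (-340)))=14641420/ 7221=2027.62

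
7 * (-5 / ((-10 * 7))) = 0.50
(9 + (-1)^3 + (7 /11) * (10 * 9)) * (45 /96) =30.60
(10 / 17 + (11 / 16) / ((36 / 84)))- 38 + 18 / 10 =-34.01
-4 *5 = -20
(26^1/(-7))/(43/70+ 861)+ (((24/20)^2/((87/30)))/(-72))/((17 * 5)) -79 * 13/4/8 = -763532857591/23787447200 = -32.10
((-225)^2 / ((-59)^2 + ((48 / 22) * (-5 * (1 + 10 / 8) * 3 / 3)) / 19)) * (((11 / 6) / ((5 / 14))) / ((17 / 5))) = 271569375 / 12363403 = 21.97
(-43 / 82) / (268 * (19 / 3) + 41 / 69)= -2967 / 9606874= -0.00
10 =10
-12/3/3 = -4/3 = -1.33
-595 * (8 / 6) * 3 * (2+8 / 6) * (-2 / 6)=23800 / 9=2644.44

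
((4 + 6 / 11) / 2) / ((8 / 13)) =325 / 88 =3.69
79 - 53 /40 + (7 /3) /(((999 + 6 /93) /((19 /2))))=288763151 /3716520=77.70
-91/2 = -45.50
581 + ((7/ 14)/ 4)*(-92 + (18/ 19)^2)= 205630/ 361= 569.61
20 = 20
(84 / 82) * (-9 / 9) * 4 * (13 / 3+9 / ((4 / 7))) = -3374 / 41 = -82.29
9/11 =0.82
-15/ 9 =-5/ 3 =-1.67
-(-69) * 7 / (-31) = -483 / 31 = -15.58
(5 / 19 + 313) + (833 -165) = 18644 / 19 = 981.26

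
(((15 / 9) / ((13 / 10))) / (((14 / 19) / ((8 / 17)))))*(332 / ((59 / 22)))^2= 202723980800 / 16155321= 12548.43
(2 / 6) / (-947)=-1 / 2841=-0.00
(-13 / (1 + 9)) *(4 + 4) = -52 / 5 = -10.40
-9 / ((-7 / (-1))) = -9 / 7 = -1.29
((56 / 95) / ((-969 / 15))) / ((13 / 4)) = -224 / 79781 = -0.00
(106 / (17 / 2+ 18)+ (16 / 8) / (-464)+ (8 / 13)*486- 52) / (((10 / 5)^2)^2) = 757235 / 48256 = 15.69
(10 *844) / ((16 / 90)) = 47475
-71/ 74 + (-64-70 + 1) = -9913/ 74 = -133.96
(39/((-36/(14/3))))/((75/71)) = -6461/1350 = -4.79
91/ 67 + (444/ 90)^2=387367/ 15075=25.70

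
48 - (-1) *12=60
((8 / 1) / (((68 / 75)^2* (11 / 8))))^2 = 506250000 / 10106041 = 50.09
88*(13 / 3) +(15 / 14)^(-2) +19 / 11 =950231 / 2475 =383.93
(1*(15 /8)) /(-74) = -15 /592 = -0.03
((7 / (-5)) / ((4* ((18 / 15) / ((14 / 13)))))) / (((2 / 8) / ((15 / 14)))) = -35 / 26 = -1.35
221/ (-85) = -13/ 5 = -2.60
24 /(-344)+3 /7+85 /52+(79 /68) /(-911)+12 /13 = 176664234 /60600631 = 2.92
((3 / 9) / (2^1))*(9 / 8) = 3 / 16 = 0.19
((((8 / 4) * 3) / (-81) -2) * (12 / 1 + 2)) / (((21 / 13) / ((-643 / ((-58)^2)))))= 234052 / 68121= 3.44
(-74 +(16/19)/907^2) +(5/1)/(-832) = -962406357351/13004435392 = -74.01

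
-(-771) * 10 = 7710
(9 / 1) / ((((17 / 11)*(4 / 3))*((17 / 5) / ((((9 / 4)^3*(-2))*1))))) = -1082565 / 36992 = -29.26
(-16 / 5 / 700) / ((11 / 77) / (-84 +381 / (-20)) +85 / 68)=-32976 / 9006875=-0.00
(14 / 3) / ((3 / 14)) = 196 / 9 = 21.78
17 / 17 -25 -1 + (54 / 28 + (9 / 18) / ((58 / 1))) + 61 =30805 / 812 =37.94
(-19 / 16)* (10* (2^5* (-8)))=3040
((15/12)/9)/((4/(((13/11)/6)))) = 65/9504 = 0.01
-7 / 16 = -0.44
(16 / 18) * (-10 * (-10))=800 / 9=88.89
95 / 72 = 1.32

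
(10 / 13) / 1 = 10 / 13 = 0.77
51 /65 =0.78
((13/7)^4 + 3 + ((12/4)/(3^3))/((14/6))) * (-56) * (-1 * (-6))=-1722160/343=-5020.87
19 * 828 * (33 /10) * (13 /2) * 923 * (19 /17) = 29589426009 /85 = 348110894.22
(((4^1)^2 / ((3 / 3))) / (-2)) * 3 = -24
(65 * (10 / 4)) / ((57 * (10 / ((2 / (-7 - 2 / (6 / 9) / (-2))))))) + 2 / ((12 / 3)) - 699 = -876049 / 1254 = -698.60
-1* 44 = -44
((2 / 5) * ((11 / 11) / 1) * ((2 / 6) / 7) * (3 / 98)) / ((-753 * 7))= -0.00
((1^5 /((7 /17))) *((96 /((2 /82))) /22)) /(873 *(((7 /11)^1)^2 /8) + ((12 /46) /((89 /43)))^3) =8417613110904448 /856170605626203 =9.83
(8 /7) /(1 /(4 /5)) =32 /35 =0.91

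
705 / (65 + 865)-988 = -61209 / 62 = -987.24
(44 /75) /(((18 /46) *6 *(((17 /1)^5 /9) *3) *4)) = 253 /1916806950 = 0.00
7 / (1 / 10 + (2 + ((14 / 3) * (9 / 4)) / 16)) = 160 / 63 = 2.54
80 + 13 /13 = 81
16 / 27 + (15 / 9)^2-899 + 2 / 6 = -24173 / 27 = -895.30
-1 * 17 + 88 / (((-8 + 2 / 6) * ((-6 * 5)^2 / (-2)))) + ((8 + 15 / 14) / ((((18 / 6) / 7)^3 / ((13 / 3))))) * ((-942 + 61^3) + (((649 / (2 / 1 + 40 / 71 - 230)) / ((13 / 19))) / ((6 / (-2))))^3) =151784738760738852051889991 / 1344656930943830400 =112879899.15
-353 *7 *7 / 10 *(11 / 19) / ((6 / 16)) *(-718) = 546446824 / 285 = 1917357.28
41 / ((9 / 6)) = 82 / 3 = 27.33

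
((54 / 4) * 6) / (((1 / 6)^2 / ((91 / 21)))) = 12636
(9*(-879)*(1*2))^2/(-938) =-125167842/469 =-266882.39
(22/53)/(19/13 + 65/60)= 3432/21041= 0.16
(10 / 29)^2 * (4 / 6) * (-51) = -3400 / 841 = -4.04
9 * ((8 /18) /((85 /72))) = 288 /85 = 3.39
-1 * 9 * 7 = -63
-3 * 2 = -6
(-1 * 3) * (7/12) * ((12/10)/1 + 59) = -2107/20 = -105.35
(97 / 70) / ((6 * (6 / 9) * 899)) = 97 / 251720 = 0.00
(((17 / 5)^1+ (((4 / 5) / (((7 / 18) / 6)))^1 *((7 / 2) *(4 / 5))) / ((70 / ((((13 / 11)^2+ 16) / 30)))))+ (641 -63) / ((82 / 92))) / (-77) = -2831006267 / 334247375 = -8.47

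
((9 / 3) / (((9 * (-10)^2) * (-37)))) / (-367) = 0.00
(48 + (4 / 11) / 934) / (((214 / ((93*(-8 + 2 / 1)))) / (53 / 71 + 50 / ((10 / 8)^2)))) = -159948984150 / 39025789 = -4098.55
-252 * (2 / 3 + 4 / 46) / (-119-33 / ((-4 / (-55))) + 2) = 5824 / 17503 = 0.33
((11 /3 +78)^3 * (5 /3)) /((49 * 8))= 1500625 /648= 2315.78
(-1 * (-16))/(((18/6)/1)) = 16/3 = 5.33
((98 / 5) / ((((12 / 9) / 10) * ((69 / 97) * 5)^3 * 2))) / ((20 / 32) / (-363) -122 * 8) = -21644952868 / 12931889101125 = -0.00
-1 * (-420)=420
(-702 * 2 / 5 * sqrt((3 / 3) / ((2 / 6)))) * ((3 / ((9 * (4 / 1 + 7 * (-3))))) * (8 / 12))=312 * sqrt(3) / 85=6.36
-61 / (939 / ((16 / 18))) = -488 / 8451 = -0.06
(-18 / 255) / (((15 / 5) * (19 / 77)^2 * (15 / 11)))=-130438 / 460275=-0.28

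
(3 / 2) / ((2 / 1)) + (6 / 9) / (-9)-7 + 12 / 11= -6217 / 1188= -5.23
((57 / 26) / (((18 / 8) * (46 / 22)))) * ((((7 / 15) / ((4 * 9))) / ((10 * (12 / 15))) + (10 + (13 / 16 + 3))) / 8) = 0.80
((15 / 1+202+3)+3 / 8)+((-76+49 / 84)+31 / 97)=338207 / 2328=145.28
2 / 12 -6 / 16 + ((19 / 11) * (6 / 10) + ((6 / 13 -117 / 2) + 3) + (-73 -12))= -2388851 / 17160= -139.21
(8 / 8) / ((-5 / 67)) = -67 / 5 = -13.40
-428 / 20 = -21.40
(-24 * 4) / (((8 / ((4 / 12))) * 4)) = -1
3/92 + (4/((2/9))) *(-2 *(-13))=43059/92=468.03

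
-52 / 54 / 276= -13 / 3726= -0.00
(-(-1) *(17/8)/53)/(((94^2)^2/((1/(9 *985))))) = 17/293464796088960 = 0.00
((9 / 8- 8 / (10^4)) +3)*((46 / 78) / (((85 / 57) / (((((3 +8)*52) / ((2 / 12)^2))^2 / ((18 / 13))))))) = 499489983.08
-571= -571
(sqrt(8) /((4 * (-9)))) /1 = -sqrt(2) /18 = -0.08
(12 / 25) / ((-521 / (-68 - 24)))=1104 / 13025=0.08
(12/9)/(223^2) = 4/149187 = 0.00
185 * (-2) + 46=-324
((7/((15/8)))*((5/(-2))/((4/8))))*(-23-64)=1624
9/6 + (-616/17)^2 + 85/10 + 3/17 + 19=387888/289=1342.17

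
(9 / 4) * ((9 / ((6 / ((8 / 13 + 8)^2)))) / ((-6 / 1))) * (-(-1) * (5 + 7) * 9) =-762048 / 169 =-4509.16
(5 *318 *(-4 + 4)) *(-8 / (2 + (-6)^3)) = 0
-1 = -1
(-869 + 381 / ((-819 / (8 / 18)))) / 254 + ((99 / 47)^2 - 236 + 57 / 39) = -321933021937 / 1378588302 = -233.52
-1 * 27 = -27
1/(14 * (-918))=-1/12852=-0.00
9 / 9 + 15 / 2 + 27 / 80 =707 / 80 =8.84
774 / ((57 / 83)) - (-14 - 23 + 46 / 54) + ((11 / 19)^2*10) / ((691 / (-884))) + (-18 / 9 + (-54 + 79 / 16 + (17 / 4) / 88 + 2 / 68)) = 44653154065811 / 40303299168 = 1107.93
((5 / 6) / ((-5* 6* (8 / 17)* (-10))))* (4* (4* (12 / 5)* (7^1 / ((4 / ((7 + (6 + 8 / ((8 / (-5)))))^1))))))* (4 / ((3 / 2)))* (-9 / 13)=-1904 / 325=-5.86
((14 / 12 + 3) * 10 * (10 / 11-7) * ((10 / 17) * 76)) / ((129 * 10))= -636500 / 72369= -8.80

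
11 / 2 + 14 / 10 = 69 / 10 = 6.90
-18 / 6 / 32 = -0.09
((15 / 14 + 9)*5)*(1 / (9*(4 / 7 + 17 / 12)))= 470 / 167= 2.81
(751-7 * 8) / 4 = 695 / 4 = 173.75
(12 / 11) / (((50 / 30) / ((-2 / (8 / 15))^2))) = 405 / 44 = 9.20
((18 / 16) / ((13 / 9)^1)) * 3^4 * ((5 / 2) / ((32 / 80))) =164025 / 416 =394.29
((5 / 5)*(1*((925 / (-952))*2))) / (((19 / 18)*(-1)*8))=8325 / 36176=0.23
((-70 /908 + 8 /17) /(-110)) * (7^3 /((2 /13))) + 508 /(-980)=-706685351 /83200040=-8.49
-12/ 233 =-0.05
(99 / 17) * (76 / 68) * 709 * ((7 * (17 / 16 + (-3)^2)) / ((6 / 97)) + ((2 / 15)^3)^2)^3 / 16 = 10596400818091983845756525315615048542777 / 24881004738000000000000000000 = 425883155832.06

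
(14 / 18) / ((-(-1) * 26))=7 / 234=0.03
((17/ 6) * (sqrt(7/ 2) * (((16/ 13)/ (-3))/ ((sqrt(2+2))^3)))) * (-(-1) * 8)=-68 * sqrt(14)/ 117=-2.17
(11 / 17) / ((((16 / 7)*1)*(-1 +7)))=77 / 1632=0.05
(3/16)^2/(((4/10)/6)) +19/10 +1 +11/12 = 16681/3840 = 4.34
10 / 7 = 1.43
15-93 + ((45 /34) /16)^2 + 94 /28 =-154612385 /2071552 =-74.64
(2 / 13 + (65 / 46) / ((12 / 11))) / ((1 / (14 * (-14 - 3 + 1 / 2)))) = -800723 / 2392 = -334.75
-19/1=-19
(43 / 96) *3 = 43 / 32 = 1.34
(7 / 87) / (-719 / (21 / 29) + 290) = -49 / 428069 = -0.00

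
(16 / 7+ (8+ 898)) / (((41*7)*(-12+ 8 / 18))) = -28611 / 104468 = -0.27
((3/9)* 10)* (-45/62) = -75/31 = -2.42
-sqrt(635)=-25.20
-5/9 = -0.56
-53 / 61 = -0.87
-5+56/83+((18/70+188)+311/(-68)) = 35430441/197540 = 179.36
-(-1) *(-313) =-313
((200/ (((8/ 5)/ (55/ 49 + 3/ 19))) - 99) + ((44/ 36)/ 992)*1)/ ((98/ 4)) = 2.49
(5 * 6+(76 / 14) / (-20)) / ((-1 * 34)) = -2081 / 2380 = -0.87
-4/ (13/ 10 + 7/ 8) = -160/ 87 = -1.84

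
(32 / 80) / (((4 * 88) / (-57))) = -57 / 880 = -0.06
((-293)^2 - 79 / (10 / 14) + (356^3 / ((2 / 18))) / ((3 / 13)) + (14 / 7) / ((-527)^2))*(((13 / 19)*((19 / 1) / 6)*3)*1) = 15883285899032227 / 1388645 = 11437974355.60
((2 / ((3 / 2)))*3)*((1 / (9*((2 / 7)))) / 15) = 14 / 135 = 0.10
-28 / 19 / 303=-28 / 5757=-0.00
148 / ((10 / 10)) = 148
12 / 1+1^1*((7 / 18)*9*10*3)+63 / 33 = 1308 / 11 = 118.91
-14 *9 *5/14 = -45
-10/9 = -1.11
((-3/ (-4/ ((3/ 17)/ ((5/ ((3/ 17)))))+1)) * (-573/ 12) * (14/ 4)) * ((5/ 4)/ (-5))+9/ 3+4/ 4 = 774787/ 184672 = 4.20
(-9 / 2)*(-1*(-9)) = -81 / 2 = -40.50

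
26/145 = 0.18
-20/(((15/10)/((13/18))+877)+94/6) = -156/6979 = -0.02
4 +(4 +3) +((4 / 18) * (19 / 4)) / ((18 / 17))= 3887 / 324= 12.00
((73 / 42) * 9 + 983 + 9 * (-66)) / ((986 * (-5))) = -1133 / 13804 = -0.08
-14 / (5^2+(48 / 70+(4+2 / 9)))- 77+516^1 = 4131409 / 9421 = 438.53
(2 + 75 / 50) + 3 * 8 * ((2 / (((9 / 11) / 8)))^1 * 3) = 2823 / 2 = 1411.50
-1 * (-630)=630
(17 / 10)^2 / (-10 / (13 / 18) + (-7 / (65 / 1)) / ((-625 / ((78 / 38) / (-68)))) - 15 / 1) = -151688875 / 1514062773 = -0.10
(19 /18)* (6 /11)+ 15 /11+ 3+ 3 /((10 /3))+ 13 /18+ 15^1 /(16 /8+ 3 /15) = 6623 /495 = 13.38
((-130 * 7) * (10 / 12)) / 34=-2275 / 102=-22.30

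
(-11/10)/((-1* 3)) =11/30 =0.37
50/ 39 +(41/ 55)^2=216809/ 117975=1.84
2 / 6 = 1 / 3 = 0.33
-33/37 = -0.89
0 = 0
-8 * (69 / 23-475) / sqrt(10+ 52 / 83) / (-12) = -472 * sqrt(166) / 63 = -96.53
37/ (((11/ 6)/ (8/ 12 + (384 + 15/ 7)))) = 601102/ 77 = 7806.52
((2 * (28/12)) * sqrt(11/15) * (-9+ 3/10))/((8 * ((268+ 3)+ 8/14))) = -1421 * sqrt(165)/1140600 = -0.02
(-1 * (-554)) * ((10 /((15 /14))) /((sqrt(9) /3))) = 15512 /3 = 5170.67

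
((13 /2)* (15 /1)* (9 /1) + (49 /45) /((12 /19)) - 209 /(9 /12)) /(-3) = -324301 /1620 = -200.19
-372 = -372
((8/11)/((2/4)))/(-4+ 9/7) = -112/209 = -0.54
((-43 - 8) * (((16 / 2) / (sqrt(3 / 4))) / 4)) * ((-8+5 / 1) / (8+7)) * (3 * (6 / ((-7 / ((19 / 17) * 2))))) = -2736 * sqrt(3) / 35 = -135.40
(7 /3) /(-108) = -7 /324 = -0.02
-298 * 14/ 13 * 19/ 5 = -79268/ 65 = -1219.51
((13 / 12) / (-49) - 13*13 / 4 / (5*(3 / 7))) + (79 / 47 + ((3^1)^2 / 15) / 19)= -3943894 / 218785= -18.03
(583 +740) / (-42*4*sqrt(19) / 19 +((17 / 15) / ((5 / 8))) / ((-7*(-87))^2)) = -21496652511193479375*sqrt(19) / 2729733652215001072-11886615513675 / 2729733652215001072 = -34.33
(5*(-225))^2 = 1265625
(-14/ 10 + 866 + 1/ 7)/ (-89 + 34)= -30266/ 1925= -15.72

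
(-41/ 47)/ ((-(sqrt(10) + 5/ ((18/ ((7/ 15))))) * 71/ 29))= -449442/ 97143407 + 3467124 * sqrt(10)/ 97143407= 0.11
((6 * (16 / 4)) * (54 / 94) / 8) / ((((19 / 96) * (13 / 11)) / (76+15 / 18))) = 6572016 / 11609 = 566.11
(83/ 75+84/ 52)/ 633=2654/ 617175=0.00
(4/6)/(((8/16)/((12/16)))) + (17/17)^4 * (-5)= -4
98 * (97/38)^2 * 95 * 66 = 76071765/19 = 4003777.11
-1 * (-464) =464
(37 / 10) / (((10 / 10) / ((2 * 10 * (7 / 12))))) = 259 / 6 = 43.17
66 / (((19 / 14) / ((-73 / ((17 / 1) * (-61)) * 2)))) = 134904 / 19703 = 6.85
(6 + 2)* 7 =56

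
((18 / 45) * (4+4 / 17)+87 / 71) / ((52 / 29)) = 510951 / 313820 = 1.63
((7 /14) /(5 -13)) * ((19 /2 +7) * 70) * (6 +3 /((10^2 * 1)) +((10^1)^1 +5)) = -485793 /320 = -1518.10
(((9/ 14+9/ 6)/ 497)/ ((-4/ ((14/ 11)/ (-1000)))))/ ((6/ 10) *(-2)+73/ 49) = 21/ 4436080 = 0.00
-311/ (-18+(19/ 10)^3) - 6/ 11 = 27.37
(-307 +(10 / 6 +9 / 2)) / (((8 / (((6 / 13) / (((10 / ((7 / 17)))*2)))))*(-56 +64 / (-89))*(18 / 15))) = 1124515 / 214196736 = 0.01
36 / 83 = 0.43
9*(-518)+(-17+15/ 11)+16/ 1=-51278/ 11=-4661.64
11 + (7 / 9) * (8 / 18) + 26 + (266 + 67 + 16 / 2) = 30646 / 81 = 378.35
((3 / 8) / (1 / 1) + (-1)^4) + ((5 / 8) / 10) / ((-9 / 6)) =4 / 3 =1.33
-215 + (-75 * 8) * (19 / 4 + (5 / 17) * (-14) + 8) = -91705 / 17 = -5394.41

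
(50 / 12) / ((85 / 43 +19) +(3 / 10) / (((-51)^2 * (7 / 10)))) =0.20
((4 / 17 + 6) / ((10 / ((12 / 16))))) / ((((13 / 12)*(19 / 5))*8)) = 477 / 33592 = 0.01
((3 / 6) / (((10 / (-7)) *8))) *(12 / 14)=-3 / 80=-0.04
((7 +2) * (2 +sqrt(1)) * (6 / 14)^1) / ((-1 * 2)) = -5.79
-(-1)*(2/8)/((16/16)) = 1/4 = 0.25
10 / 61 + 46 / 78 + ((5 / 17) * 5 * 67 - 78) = 860752 / 40443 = 21.28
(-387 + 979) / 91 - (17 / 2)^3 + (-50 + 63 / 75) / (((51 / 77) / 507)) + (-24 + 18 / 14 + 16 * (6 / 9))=-35503836793 / 928200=-38250.20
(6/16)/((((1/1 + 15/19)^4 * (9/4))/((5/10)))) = 130321/16036032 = 0.01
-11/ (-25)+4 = 111/ 25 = 4.44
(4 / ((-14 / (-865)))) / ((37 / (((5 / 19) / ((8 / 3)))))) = 12975 / 19684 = 0.66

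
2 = 2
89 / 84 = 1.06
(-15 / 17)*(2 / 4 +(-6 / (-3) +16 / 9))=-3.77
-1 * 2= -2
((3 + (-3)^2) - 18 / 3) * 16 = 96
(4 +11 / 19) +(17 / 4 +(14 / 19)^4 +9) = 9447609 / 521284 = 18.12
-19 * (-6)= 114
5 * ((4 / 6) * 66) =220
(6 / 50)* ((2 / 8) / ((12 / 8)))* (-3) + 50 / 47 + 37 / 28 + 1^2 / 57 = 4393457 / 1875300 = 2.34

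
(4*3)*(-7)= -84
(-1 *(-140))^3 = 2744000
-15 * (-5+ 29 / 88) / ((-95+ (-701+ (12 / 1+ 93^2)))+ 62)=0.01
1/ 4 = 0.25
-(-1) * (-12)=-12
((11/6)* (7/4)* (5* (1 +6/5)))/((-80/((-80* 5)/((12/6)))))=4235/48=88.23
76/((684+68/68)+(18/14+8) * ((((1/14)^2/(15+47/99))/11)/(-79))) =12619831616/113744534375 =0.11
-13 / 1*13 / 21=-169 / 21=-8.05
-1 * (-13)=13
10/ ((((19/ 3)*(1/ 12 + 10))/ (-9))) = -3240/ 2299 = -1.41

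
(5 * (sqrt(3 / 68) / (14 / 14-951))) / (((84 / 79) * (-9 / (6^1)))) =79 * sqrt(51) / 813960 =0.00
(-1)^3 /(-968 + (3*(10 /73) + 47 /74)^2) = 29181604 /28215858871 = 0.00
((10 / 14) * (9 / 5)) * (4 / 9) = 4 / 7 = 0.57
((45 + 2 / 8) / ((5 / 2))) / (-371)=-181 / 3710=-0.05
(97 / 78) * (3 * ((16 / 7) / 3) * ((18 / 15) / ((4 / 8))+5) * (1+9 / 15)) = 229696 / 6825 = 33.66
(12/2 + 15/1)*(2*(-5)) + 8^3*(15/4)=1710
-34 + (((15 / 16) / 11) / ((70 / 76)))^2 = -12898255 / 379456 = -33.99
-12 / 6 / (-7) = 2 / 7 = 0.29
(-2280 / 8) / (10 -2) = -285 / 8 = -35.62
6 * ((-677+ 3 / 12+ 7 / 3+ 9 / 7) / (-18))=56543 / 252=224.38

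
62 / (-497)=-62 / 497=-0.12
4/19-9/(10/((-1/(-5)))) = 29/950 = 0.03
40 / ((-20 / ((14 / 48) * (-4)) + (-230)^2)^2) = 49 / 3430274410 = 0.00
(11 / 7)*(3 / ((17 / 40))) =1320 / 119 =11.09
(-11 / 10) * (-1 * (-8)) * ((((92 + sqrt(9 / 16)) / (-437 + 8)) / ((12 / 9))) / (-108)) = -371 / 28080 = -0.01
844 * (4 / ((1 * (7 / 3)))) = 10128 / 7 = 1446.86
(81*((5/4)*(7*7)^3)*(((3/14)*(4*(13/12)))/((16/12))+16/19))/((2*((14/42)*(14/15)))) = 71632214325/2432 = 29454035.50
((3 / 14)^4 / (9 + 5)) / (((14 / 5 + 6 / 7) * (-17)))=-405 / 167186432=-0.00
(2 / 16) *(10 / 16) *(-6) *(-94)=44.06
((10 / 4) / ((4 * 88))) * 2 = 5 / 352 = 0.01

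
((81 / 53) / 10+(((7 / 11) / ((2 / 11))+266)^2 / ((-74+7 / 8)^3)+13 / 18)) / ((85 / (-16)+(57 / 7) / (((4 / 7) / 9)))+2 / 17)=1989411266992 / 355150275289875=0.01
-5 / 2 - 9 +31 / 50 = -272 / 25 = -10.88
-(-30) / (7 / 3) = 90 / 7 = 12.86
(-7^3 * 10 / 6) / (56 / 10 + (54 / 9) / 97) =-831775 / 8238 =-100.97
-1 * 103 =-103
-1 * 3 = -3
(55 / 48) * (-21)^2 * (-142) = -574035 / 8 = -71754.38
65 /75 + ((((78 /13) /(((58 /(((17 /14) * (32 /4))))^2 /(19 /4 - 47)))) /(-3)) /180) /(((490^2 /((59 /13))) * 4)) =0.87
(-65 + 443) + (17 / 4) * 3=390.75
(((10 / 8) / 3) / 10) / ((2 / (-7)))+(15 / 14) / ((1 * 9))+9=1005 / 112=8.97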